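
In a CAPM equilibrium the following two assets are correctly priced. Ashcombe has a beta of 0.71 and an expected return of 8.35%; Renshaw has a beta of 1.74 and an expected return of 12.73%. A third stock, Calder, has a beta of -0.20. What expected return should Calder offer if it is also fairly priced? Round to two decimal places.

4.48%

MRP (SML slope) = (12.73% − 8.35%) / (1.74 − 0.71) = 4.38% / 1.03 = 4.2524%
R_f (intercept) = 8.35% − 0.71 × 4.2524% = 5.3308%
E(R_Calder) = R_f + β × MRP = 5.3308% + -0.20 × 4.2524% = 4.48%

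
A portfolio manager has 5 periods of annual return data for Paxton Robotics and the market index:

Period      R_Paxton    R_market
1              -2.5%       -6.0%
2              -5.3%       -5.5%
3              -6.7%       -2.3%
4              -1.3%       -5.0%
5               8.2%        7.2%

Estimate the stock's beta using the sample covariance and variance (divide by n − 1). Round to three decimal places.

0.885

Mean R_i = (-2.5 − 5.3 − 6.7 − 1.3 + 8.2) / 5 = -1.5200%
Mean R_m = (-6.0 − 5.5 − 2.3 − 5.0 + 7.2) / 5 = -2.3200%
Σ(R_i − R̄_i)(R_m − R̄_m) = 107.4680  ⇒  Cov = 107.4680 / 4 = 26.8670
Σ(R_m − R̄_m)² = 121.4680  ⇒  Var(R_m) = 121.4680 / 4 = 30.3670
β = Cov / Var(R_m) = 26.8670 / 30.3670 = 0.8847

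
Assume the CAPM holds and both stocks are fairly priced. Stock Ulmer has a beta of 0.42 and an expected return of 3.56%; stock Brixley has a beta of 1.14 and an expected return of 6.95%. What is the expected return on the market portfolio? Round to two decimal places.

Both satisfy E(R) = R_f + β·MRP, so the slope of the SML is
MRP = (6.95% − 3.56%) / (1.14 − 0.42) = 3.39% / 0.72 = 4.7083%
R_f = E(R_Ulmer) − β_Ulmer·MRP = 3.56% − 0.42 × 4.7083% = 1.5825%
E(R_m) = R_f + MRP = 1.5825% + 4.7083% = 6.29%

6.29%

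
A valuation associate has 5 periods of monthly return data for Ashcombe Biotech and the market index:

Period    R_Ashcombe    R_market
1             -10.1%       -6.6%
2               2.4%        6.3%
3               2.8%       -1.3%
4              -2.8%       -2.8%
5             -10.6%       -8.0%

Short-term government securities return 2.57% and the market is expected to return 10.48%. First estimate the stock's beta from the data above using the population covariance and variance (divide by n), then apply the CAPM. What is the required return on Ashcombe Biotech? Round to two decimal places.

10.44%

Mean R_i = (-10.1 + 2.4 + 2.8 − 2.8 − 10.6) / 5 = -3.6600%
Mean R_m = (-6.6 + 6.3 − 1.3 − 2.8 − 8.0) / 5 = -2.4800%
Σ(R_i − R̄_i)(R_m − R̄_m) = 125.3960  ⇒  Cov = 125.3960 / 5 = 25.0792
Σ(R_m − R̄_m)² = 126.0280  ⇒  Var(R_m) = 126.0280 / 5 = 25.2056
β = Cov / Var(R_m) = 25.0792 / 25.2056 = 0.9950
MRP = 10.48% − 2.57% = 7.91%
E(R) = R_f + β × MRP = 2.57% + 0.9950 × 7.91% = 10.44%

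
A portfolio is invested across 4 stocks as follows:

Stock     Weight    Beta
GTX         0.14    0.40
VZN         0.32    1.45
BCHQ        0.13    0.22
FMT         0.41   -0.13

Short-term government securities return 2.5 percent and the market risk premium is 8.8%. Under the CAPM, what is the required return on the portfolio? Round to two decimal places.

6.86%

β_P = Σ w_i β_i = 0.14×0.40 + 0.32×1.45 + 0.13×0.22 + 0.41×-0.13 = 0.4953
E(R_P) = R_f + β_P × MRP = 2.5% + 0.4953 × 8.8% = 6.86%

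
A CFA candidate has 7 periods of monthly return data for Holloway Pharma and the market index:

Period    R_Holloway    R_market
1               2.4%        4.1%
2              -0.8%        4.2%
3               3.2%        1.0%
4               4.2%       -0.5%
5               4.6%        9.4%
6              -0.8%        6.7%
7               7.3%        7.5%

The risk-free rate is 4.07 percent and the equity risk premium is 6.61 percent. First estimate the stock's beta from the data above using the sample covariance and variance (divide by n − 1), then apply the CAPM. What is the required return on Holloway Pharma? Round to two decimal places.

Mean R_i = (2.4 − 0.8 + 3.2 + 4.2 + 4.6 − 0.8 + 7.3) / 7 = 2.8714%
Mean R_m = (4.1 + 4.2 + 1.0 − 0.5 + 9.4 + 6.7 + 7.5) / 7 = 4.6286%
Σ(R_i − R̄_i)(R_m − R̄_m) = 7.1757  ⇒  Cov = 7.1757 / 6 = 1.1960
Σ(R_m − R̄_m)² = 75.2343  ⇒  Var(R_m) = 75.2343 / 6 = 12.5391
β = Cov / Var(R_m) = 1.1960 / 12.5391 = 0.0954
E(R) = R_f + β × MRP = 4.07% + 0.0954 × 6.61% = 4.70%

4.70%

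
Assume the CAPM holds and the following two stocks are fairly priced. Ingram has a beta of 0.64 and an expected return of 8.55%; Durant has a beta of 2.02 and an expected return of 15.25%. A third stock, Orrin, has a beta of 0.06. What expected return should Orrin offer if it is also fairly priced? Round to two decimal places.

MRP (SML slope) = (15.25% − 8.55%) / (2.02 − 0.64) = 6.70% / 1.38 = 4.8551%
R_f (intercept) = 8.55% − 0.64 × 4.8551% = 5.4427%
E(R_Orrin) = R_f + β × MRP = 5.4427% + 0.06 × 4.8551% = 5.73%

5.73%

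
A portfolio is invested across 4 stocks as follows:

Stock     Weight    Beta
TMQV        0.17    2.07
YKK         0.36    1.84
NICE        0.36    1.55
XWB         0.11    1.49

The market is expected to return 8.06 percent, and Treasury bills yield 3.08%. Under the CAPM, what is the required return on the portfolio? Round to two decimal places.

11.73%

β_P = Σ w_i β_i = 0.17×2.07 + 0.36×1.84 + 0.36×1.55 + 0.11×1.49 = 1.7362
MRP = 8.06% − 3.08% = 4.98%
E(R_P) = R_f + β_P × MRP = 3.08% + 1.7362 × 4.98% = 11.73%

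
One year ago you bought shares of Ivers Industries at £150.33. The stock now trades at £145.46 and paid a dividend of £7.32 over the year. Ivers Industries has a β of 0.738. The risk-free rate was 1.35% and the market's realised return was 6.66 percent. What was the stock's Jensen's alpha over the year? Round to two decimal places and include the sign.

-3.64%

Realised HPR = (P1 + D1 − P0) / P0 = (145.46 + 7.32 − 150.33) / 150.33 = 2.45 / 150.33 = 1.6297%
MRP = 6.66% − 1.35% = 5.31%
CAPM required = R_f + β·MRP = 1.35% + 0.738 × 5.31% = 5.26878%
α = realised − required = 1.6297% − 5.26878% = -3.64%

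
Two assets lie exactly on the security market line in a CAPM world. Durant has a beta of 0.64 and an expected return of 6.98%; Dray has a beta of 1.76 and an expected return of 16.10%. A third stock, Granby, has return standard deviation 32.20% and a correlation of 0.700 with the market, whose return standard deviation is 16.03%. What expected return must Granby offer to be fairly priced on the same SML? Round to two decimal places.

MRP = (16.10% − 6.98%) / (1.76 − 0.64) = 8.1429%
R_f = 6.98% − 0.64 × 8.1429% = 1.7685%
β_Granby = ρ·σ_i/σ_m = 0.700 × 32.20 / 16.03 = 1.4061
E(R_Granby) = R_f + β × MRP = 1.7685% + 1.4061 × 8.1429% = 13.22%

13.22%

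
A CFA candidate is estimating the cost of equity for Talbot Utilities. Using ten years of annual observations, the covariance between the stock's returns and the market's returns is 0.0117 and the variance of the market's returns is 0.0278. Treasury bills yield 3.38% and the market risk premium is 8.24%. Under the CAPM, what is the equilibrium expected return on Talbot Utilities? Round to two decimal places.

β = Cov(R_i, R_m) / Var(R_m) = 0.0117 / 0.0278 = 0.4209
E(R) = R_f + β × MRP = 3.38% + 0.4209 × 8.24% = 6.85%

6.85%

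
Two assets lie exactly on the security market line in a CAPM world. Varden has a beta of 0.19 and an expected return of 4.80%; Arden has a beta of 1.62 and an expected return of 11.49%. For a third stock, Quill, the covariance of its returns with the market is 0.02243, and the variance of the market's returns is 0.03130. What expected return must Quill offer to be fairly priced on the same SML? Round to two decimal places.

7.26%

MRP = (11.49% − 4.80%) / (1.62 − 0.19) = 4.6783%
R_f = 4.80% − 0.19 × 4.6783% = 3.9111%
β_Quill = Cov / Var(R_m) = 0.02243 / 0.03130 = 0.7166
E(R_Quill) = R_f + β × MRP = 3.9111% + 0.7166 × 4.6783% = 7.26%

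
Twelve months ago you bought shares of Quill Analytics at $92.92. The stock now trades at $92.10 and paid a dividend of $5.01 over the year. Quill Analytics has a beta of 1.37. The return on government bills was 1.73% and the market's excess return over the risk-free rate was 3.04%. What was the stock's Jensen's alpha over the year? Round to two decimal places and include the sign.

Realised HPR = (P1 + D1 − P0) / P0 = (92.10 + 5.01 − 92.92) / 92.92 = 4.19 / 92.92 = 4.5093%
CAPM required = R_f + β·MRP = 1.73% + 1.37 × 3.04% = 5.8948%
α = realised − required = 4.5093% − 5.8948% = -1.39%

-1.39%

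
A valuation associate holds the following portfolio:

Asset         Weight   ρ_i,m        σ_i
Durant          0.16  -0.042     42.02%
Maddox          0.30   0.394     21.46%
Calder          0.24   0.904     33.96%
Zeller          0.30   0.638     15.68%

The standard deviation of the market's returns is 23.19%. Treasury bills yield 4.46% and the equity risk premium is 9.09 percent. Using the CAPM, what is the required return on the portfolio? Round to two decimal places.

9.41%

β_Durant = -0.042 × 42.02% / 23.19% = -0.0761
β_Maddox = 0.394 × 21.46% / 23.19% = 0.3646
β_Calder = 0.904 × 33.96% / 23.19% = 1.3238
β_Zeller = 0.638 × 15.68% / 23.19% = 0.4314
β_P = Σ w_i β_i = 0.16×-0.0761 + 0.30×0.3646 + 0.24×1.3238 + 0.30×0.4314 = 0.5443
E(R_P) = R_f + β_P × MRP = 4.46% + 0.5443 × 9.09% = 9.41%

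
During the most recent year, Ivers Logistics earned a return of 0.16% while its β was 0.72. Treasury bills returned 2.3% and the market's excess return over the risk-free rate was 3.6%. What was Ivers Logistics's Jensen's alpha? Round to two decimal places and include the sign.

CAPM benchmark = R_f + β(R_m − R_f) = 2.3% + 0.72 × 3.6% = 4.8920%
α = actual − benchmark = 0.16% − 4.8920% = -4.73%

-4.73%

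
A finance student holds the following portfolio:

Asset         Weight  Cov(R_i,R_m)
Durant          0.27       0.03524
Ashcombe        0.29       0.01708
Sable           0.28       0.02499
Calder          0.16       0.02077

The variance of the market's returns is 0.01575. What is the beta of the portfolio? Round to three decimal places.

β_Durant = 0.03524 / 0.01575 = 2.2375
β_Ashcombe = 0.01708 / 0.01575 = 1.0844
β_Sable = 0.02499 / 0.01575 = 1.5867
β_Calder = 0.02077 / 0.01575 = 1.3187
β_P = Σ w_i β_i = 0.27×2.2375 + 0.29×1.0844 + 0.28×1.5867 + 0.16×1.3187 = 1.5739

1.574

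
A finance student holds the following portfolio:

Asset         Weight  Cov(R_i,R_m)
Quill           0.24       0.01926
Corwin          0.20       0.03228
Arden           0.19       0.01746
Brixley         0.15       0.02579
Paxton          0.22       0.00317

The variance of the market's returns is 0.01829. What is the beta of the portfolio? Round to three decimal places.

1.037

β_Quill = 0.01926 / 0.01829 = 1.0530
β_Corwin = 0.03228 / 0.01829 = 1.7649
β_Arden = 0.01746 / 0.01829 = 0.9546
β_Brixley = 0.02579 / 0.01829 = 1.4101
β_Paxton = 0.00317 / 0.01829 = 0.1733
β_P = Σ w_i β_i = 0.24×1.0530 + 0.20×1.7649 + 0.19×0.9546 + 0.15×1.4101 + 0.22×0.1733 = 1.0367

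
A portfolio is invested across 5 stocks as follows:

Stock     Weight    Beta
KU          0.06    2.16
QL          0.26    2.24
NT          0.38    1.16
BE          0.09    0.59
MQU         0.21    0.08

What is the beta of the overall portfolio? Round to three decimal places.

1.223

β_P = Σ w_i β_i = 0.06×2.16 + 0.26×2.24 + 0.38×1.16 + 0.09×0.59 + 0.21×0.08 = 1.2227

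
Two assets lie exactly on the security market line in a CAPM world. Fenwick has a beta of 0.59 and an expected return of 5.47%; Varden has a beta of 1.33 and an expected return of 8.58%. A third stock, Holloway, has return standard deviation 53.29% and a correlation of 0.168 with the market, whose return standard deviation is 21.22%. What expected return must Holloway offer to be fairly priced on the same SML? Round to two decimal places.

MRP = (8.58% − 5.47%) / (1.33 − 0.59) = 4.2027%
R_f = 5.47% − 0.59 × 4.2027% = 2.9904%
β_Holloway = ρ·σ_i/σ_m = 0.168 × 53.29 / 21.22 = 0.4219
E(R_Holloway) = R_f + β × MRP = 2.9904% + 0.4219 × 4.2027% = 4.76%

4.76%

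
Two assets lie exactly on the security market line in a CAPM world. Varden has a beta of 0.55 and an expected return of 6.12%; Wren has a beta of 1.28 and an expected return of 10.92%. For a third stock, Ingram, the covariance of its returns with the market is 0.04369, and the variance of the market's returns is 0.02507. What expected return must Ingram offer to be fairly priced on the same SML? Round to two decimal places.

13.96%

MRP = (10.92% − 6.12%) / (1.28 − 0.55) = 6.5753%
R_f = 6.12% − 0.55 × 6.5753% = 2.5036%
β_Ingram = Cov / Var(R_m) = 0.04369 / 0.02507 = 1.7427
E(R_Ingram) = R_f + β × MRP = 2.5036% + 1.7427 × 6.5753% = 13.96%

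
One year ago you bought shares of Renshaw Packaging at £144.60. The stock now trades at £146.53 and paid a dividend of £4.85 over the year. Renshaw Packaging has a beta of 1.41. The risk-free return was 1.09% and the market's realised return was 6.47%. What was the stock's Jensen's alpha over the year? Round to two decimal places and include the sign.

-3.99%

Realised HPR = (P1 + D1 − P0) / P0 = (146.53 + 4.85 − 144.60) / 144.60 = 6.78 / 144.60 = 4.6888%
MRP = 6.47% − 1.09% = 5.38%
CAPM required = R_f + β·MRP = 1.09% + 1.41 × 5.38% = 8.6758%
α = realised − required = 4.6888% − 8.6758% = -3.99%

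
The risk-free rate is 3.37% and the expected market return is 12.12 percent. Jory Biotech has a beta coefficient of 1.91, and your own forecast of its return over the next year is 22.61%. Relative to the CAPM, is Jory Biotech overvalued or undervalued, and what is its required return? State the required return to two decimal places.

Undervalued; required return 20.08%

MRP = 12.12% − 3.37% = 8.75%
Required return = R_f + β·MRP = 3.37% + 1.91 × 8.75% = 20.08%
Forecast 22.61% > required 20.08% → the stock plots above the SML → undervalued.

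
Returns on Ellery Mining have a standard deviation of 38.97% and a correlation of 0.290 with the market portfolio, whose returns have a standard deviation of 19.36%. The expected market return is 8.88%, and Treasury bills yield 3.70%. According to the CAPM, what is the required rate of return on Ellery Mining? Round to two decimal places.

6.72%

β = ρ × σ_i / σ_m = 0.290 × 38.97% / 19.36% = 0.5837
MRP = 8.88% − 3.70% = 5.18%
E(R) = 3.70% + 0.5837 × 5.18% = 6.72%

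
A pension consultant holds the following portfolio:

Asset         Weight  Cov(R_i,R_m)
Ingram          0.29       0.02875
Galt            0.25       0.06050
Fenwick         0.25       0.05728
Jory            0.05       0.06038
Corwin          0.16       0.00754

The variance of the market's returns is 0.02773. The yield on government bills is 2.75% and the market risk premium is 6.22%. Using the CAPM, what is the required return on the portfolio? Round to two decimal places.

12.17%

β_Ingram = 0.02875 / 0.02773 = 1.0368
β_Galt = 0.06050 / 0.02773 = 2.1818
β_Fenwick = 0.05728 / 0.02773 = 2.0656
β_Jory = 0.06038 / 0.02773 = 2.1774
β_Corwin = 0.00754 / 0.02773 = 0.2719
β_P = Σ w_i β_i = 0.29×1.0368 + 0.25×2.1818 + 0.25×2.0656 + 0.05×2.1774 + 0.16×0.2719 = 1.5149
E(R_P) = R_f + β_P × MRP = 2.75% + 1.5149 × 6.22% = 12.17%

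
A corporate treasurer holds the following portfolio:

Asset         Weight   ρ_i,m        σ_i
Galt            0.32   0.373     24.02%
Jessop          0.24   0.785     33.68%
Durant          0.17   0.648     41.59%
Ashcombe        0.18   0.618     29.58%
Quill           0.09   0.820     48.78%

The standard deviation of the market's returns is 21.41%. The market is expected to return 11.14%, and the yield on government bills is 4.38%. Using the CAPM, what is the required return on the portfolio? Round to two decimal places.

β_Galt = 0.373 × 24.02% / 21.41% = 0.4185
β_Jessop = 0.785 × 33.68% / 21.41% = 1.2349
β_Durant = 0.648 × 41.59% / 21.41% = 1.2588
β_Ashcombe = 0.618 × 29.58% / 21.41% = 0.8538
β_Quill = 0.820 × 48.78% / 21.41% = 1.8683
β_P = Σ w_i β_i = 0.32×0.4185 + 0.24×1.2349 + 0.17×1.2588 + 0.18×0.8538 + 0.09×1.8683 = 0.9661
MRP = 11.14% − 4.38% = 6.76%
E(R_P) = R_f + β_P × MRP = 4.38% + 0.9661 × 6.76% = 10.91%

10.91%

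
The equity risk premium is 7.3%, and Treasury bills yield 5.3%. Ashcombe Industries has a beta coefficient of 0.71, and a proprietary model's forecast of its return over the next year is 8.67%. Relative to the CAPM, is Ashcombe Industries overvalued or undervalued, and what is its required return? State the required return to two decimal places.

Overvalued; required return 10.48%

Required return = R_f + β·MRP = 5.3% + 0.71 × 7.3% = 10.48%
Forecast 8.67% < required 10.48% → the stock plots below the SML → overvalued.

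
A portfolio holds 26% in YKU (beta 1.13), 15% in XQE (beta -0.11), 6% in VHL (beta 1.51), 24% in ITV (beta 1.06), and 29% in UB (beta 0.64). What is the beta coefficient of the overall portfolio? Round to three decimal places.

0.808

β_P = Σ w_i β_i = 0.26×1.13 + 0.15×-0.11 + 0.06×1.51 + 0.24×1.06 + 0.29×0.64 = 0.8079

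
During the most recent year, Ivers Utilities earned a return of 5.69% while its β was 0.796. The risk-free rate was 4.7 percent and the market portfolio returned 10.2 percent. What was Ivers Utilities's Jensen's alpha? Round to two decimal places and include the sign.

-3.39%

Market excess return = 10.2% − 4.7% = 5.50%
CAPM benchmark = R_f + β(R_m − R_f) = 4.7% + 0.796 × 5.5% = 9.0780%
α = actual − benchmark = 5.69% − 9.0780% = -3.39%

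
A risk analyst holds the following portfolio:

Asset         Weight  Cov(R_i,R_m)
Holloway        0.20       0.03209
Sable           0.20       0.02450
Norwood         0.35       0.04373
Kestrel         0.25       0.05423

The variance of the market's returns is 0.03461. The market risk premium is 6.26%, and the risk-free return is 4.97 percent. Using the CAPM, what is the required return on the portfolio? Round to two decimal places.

12.24%

β_Holloway = 0.03209 / 0.03461 = 0.9272
β_Sable = 0.02450 / 0.03461 = 0.7079
β_Norwood = 0.04373 / 0.03461 = 1.2635
β_Kestrel = 0.05423 / 0.03461 = 1.5669
β_P = Σ w_i β_i = 0.20×0.9272 + 0.20×0.7079 + 0.35×1.2635 + 0.25×1.5669 = 1.1610
E(R_P) = R_f + β_P × MRP = 4.97% + 1.1610 × 6.26% = 12.24%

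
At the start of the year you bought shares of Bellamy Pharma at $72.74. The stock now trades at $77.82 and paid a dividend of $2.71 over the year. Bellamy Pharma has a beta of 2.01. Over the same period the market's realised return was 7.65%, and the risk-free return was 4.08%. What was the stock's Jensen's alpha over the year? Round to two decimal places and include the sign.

-0.55%

Realised HPR = (P1 + D1 − P0) / P0 = (77.82 + 2.71 − 72.74) / 72.74 = 7.79 / 72.74 = 10.7094%
MRP = 7.65% − 4.08% = 3.57%
CAPM required = R_f + β·MRP = 4.08% + 2.01 × 3.57% = 11.2557%
α = realised − required = 10.7094% − 11.2557% = -0.55%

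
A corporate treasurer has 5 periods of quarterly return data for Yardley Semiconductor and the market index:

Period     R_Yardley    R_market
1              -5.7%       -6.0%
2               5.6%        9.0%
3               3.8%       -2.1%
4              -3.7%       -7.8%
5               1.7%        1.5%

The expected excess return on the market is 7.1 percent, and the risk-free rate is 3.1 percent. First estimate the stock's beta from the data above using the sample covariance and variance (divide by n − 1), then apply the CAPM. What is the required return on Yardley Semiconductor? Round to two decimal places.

Mean R_i = (-5.7 + 5.6 + 3.8 − 3.7 + 1.7) / 5 = 0.3400%
Mean R_m = (-6.0 + 9.0 − 2.1 − 7.8 + 1.5) / 5 = -1.0800%
Σ(R_i − R̄_i)(R_m − R̄_m) = 109.8660  ⇒  Cov = 109.8660 / 4 = 27.4665
Σ(R_m − R̄_m)² = 178.6680  ⇒  Var(R_m) = 178.6680 / 4 = 44.6670
β = Cov / Var(R_m) = 27.4665 / 44.6670 = 0.6149
E(R) = R_f + β × MRP = 3.1% + 0.6149 × 7.1% = 7.47%

7.47%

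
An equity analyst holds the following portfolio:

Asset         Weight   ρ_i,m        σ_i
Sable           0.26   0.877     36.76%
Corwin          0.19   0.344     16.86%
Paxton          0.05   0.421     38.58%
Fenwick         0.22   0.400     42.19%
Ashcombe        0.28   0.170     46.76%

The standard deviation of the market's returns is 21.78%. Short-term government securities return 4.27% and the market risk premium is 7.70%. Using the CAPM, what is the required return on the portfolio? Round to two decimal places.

β_Sable = 0.877 × 36.76% / 21.78% = 1.4802
β_Corwin = 0.344 × 16.86% / 21.78% = 0.2663
β_Paxton = 0.421 × 38.58% / 21.78% = 0.7457
β_Fenwick = 0.400 × 42.19% / 21.78% = 0.7748
β_Ashcombe = 0.170 × 46.76% / 21.78% = 0.3650
β_P = Σ w_i β_i = 0.26×1.4802 + 0.19×0.2663 + 0.05×0.7457 + 0.22×0.7748 + 0.28×0.3650 = 0.7454
E(R_P) = R_f + β_P × MRP = 4.27% + 0.7454 × 7.70% = 10.01%

10.01%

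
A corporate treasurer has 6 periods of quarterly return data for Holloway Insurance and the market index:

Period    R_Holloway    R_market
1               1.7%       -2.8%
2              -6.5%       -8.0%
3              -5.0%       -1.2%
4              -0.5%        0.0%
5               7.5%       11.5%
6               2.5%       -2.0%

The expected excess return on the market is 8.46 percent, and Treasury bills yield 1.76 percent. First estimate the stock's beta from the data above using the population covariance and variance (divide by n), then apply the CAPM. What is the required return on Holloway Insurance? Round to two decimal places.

Mean R_i = (1.7 − 6.5 − 5.0 − 0.5 + 7.5 + 2.5) / 6 = -0.0500%
Mean R_m = (-2.8 − 8.0 − 1.2 + 0.0 + 11.5 − 2.0) / 6 = -0.4167%
Σ(R_i − R̄_i)(R_m − R̄_m) = 134.3650  ⇒  Cov = 134.3650 / 6 = 22.3942
Σ(R_m − R̄_m)² = 208.4883  ⇒  Var(R_m) = 208.4883 / 6 = 34.7481
β = Cov / Var(R_m) = 22.3942 / 34.7481 = 0.6445
E(R) = R_f + β × MRP = 1.76% + 0.6445 × 8.46% = 7.21%

7.21%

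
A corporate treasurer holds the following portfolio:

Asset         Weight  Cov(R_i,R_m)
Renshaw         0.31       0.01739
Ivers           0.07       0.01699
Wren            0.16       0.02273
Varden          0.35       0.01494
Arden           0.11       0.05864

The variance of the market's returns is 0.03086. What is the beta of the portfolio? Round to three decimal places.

β_Renshaw = 0.01739 / 0.03086 = 0.5635
β_Ivers = 0.01699 / 0.03086 = 0.5506
β_Wren = 0.02273 / 0.03086 = 0.7366
β_Varden = 0.01494 / 0.03086 = 0.4841
β_Arden = 0.05864 / 0.03086 = 1.9002
β_P = Σ w_i β_i = 0.31×0.5635 + 0.07×0.5506 + 0.16×0.7366 + 0.35×0.4841 + 0.11×1.9002 = 0.7095

0.710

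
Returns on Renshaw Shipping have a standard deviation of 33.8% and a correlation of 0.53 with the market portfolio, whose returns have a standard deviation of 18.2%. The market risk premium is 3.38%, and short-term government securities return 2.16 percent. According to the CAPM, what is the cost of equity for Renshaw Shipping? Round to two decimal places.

5.49%

β = ρ × σ_i / σ_m = 0.53 × 33.8% / 18.2% = 0.9843
E(R) = 2.16% + 0.9843 × 3.38% = 5.49%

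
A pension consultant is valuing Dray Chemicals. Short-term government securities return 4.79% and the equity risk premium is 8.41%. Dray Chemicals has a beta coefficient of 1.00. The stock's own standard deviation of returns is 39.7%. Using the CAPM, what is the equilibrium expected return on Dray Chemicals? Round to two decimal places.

E(R) = R_f + β × MRP = 4.79% + 1.00 × 8.41% = 13.20%

13.20%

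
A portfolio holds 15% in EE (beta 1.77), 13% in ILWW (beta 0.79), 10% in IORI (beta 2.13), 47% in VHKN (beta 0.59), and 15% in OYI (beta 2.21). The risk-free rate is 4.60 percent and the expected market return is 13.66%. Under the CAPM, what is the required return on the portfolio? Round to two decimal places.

15.38%

β_P = Σ w_i β_i = 0.15×1.77 + 0.13×0.79 + 0.10×2.13 + 0.47×0.59 + 0.15×2.21 = 1.1900
MRP = 13.66% − 4.60% = 9.06%
E(R_P) = R_f + β_P × MRP = 4.60% + 1.1900 × 9.06% = 15.38%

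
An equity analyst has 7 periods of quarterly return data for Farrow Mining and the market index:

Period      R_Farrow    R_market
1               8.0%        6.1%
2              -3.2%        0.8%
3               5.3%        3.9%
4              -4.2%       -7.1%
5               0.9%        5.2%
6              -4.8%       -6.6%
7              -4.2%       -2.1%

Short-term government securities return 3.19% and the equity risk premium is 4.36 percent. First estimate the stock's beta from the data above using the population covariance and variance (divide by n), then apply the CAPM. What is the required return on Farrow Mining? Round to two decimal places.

6.66%

Mean R_i = (8.0 − 3.2 + 5.3 − 4.2 + 0.9 − 4.8 − 4.2) / 7 = -0.3143%
Mean R_m = (6.1 + 0.8 + 3.9 − 7.1 + 5.2 − 6.6 − 2.1) / 7 = 0.0286%
Σ(R_i − R̄_i)(R_m − R̄_m) = 141.9729  ⇒  Cov = 141.9729 / 7 = 20.2818
Σ(R_m − R̄_m)² = 178.4743  ⇒  Var(R_m) = 178.4743 / 7 = 25.4963
β = Cov / Var(R_m) = 20.2818 / 25.4963 = 0.7955
E(R) = R_f + β × MRP = 3.19% + 0.7955 × 4.36% = 6.66%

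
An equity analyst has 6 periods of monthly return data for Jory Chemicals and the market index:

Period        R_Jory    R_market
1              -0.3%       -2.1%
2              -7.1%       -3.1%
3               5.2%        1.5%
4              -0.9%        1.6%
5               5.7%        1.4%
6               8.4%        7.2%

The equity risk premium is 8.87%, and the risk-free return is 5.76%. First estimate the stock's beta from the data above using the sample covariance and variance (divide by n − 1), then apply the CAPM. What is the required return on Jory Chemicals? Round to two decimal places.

17.33%

Mean R_i = (-0.3 − 7.1 + 5.2 − 0.9 + 5.7 + 8.4) / 6 = 1.8333%
Mean R_m = (-2.1 − 3.1 + 1.5 + 1.6 + 1.4 + 7.2) / 6 = 1.0833%
Σ(R_i − R̄_i)(R_m − R̄_m) = 85.5433  ⇒  Cov = 85.5433 / 5 = 17.1087
Σ(R_m − R̄_m)² = 65.5883  ⇒  Var(R_m) = 65.5883 / 5 = 13.1177
β = Cov / Var(R_m) = 17.1087 / 13.1177 = 1.3042
E(R) = R_f + β × MRP = 5.76% + 1.3042 × 8.87% = 17.33%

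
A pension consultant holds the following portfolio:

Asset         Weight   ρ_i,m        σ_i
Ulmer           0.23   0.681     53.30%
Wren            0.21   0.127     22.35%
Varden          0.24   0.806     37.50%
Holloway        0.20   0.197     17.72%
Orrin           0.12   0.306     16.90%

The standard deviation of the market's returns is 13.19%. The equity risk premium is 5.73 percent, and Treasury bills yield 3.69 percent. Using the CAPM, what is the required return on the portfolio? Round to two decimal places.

β_Ulmer = 0.681 × 53.30% / 13.19% = 2.7519
β_Wren = 0.127 × 22.35% / 13.19% = 0.2152
β_Varden = 0.806 × 37.50% / 13.19% = 2.2915
β_Holloway = 0.197 × 17.72% / 13.19% = 0.2647
β_Orrin = 0.306 × 16.90% / 13.19% = 0.3921
β_P = Σ w_i β_i = 0.23×2.7519 + 0.21×0.2152 + 0.24×2.2915 + 0.20×0.2647 + 0.12×0.3921 = 1.3281
E(R_P) = R_f + β_P × MRP = 3.69% + 1.3281 × 5.73% = 11.30%

11.30%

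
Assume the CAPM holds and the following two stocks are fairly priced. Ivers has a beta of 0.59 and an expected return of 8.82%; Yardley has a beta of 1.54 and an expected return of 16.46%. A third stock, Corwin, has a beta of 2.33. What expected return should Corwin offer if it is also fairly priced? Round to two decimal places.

MRP (SML slope) = (16.46% − 8.82%) / (1.54 − 0.59) = 7.64% / 0.95 = 8.0421%
R_f (intercept) = 8.82% − 0.59 × 8.0421% = 4.0752%
E(R_Corwin) = R_f + β × MRP = 4.0752% + 2.33 × 8.0421% = 22.81%

22.81%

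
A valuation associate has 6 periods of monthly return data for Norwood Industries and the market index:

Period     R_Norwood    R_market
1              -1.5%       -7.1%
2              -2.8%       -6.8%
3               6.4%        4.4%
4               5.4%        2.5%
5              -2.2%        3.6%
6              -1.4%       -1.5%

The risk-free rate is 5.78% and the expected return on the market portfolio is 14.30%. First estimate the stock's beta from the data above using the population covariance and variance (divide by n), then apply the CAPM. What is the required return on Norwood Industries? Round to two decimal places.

Mean R_i = (-1.5 − 2.8 + 6.4 + 5.4 − 2.2 − 1.4) / 6 = 0.6500%
Mean R_m = (-7.1 − 6.8 + 4.4 + 2.5 + 3.6 − 1.5) / 6 = -0.8167%
Σ(R_i − R̄_i)(R_m − R̄_m) = 68.7150  ⇒  Cov = 68.7150 / 6 = 11.4525
Σ(R_m − R̄_m)² = 133.4683  ⇒  Var(R_m) = 133.4683 / 6 = 22.2447
β = Cov / Var(R_m) = 11.4525 / 22.2447 = 0.5148
MRP = 14.30% − 5.78% = 8.52%
E(R) = R_f + β × MRP = 5.78% + 0.5148 × 8.52% = 10.17%

10.17%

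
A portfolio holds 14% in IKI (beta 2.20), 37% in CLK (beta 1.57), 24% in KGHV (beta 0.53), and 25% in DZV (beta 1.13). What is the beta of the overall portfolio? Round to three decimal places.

β_P = Σ w_i β_i = 0.14×2.20 + 0.37×1.57 + 0.24×0.53 + 0.25×1.13 = 1.2986

1.299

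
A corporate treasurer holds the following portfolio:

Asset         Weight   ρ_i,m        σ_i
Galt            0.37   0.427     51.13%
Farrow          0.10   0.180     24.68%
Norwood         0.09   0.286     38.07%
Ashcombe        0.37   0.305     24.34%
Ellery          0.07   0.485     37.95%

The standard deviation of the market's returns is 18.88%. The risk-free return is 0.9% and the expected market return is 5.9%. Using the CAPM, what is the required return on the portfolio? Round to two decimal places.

β_Galt = 0.427 × 51.13% / 18.88% = 1.1564
β_Farrow = 0.180 × 24.68% / 18.88% = 0.2353
β_Norwood = 0.286 × 38.07% / 18.88% = 0.5767
β_Ashcombe = 0.305 × 24.34% / 18.88% = 0.3932
β_Ellery = 0.485 × 37.95% / 18.88% = 0.9749
β_P = Σ w_i β_i = 0.37×1.1564 + 0.10×0.2353 + 0.09×0.5767 + 0.37×0.3932 + 0.07×0.9749 = 0.7170
MRP = 5.9% − 0.9% = 5.00%
E(R_P) = R_f + β_P × MRP = 0.9% + 0.7170 × 5.0% = 4.49%

4.49%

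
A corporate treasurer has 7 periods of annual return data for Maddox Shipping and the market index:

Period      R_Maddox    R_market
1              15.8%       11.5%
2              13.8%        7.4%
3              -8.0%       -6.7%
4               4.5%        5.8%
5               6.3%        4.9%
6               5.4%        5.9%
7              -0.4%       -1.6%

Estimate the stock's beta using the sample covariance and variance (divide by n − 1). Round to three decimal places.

1.273

Mean R_i = (15.8 + 13.8 − 8.0 + 4.5 + 6.3 + 5.4 − 0.4) / 7 = 5.3429%
Mean R_m = (11.5 + 7.4 − 6.7 + 5.8 + 4.9 + 5.9 − 1.6) / 7 = 3.8857%
Σ(R_i − R̄_i)(R_m − R̄_m) = 281.5643  ⇒  Cov = 281.5643 / 6 = 46.9274
Σ(R_m − R̄_m)² = 221.2286  ⇒  Var(R_m) = 221.2286 / 6 = 36.8714
β = Cov / Var(R_m) = 46.9274 / 36.8714 = 1.2727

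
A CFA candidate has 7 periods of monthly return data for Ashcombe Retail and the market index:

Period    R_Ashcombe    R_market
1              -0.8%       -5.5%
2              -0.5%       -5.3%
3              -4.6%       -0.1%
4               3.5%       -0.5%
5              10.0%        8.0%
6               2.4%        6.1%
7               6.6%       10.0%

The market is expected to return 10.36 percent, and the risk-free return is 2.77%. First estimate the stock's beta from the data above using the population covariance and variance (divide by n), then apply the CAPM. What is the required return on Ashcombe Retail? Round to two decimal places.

Mean R_i = (-0.8 − 0.5 − 4.6 + 3.5 + 10.0 + 2.4 + 6.6) / 7 = 2.3714%
Mean R_m = (-5.5 − 5.3 − 0.1 − 0.5 + 8.0 + 6.1 + 10.0) / 7 = 1.8143%
Σ(R_i − R̄_i)(R_m − R̄_m) = 136.2829  ⇒  Cov = 136.2829 / 7 = 19.4690
Σ(R_m − R̄_m)² = 236.7686  ⇒  Var(R_m) = 236.7686 / 7 = 33.8241
β = Cov / Var(R_m) = 19.4690 / 33.8241 = 0.5756
MRP = 10.36% − 2.77% = 7.59%
E(R) = R_f + β × MRP = 2.77% + 0.5756 × 7.59% = 7.14%

7.14%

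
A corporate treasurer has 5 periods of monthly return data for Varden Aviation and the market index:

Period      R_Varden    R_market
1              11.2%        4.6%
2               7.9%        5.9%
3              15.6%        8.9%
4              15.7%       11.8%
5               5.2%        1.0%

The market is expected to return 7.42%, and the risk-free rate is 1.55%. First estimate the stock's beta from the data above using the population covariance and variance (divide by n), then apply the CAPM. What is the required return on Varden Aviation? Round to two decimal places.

7.53%

Mean R_i = (11.2 + 7.9 + 15.6 + 15.7 + 5.2) / 5 = 11.1200%
Mean R_m = (4.6 + 5.9 + 8.9 + 11.8 + 1.0) / 5 = 6.4400%
Σ(R_i − R̄_i)(R_m − R̄_m) = 69.3660  ⇒  Cov = 69.3660 / 5 = 13.8732
Σ(R_m − R̄_m)² = 68.0520  ⇒  Var(R_m) = 68.0520 / 5 = 13.6104
β = Cov / Var(R_m) = 13.8732 / 13.6104 = 1.0193
MRP = 7.42% − 1.55% = 5.87%
E(R) = R_f + β × MRP = 1.55% + 1.0193 × 5.87% = 7.53%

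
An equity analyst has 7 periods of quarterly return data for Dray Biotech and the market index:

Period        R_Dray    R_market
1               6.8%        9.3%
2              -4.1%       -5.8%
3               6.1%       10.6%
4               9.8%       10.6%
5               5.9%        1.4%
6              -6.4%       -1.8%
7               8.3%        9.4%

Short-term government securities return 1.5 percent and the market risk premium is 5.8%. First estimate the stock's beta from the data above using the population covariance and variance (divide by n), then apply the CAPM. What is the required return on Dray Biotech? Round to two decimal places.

Mean R_i = (6.8 − 4.1 + 6.1 + 9.8 + 5.9 − 6.4 + 8.3) / 7 = 3.7714%
Mean R_m = (9.3 − 5.8 + 10.6 + 10.6 + 1.4 − 1.8 + 9.4) / 7 = 4.8143%
Σ(R_i − R̄_i)(R_m − R̄_m) = 226.2629  ⇒  Cov = 226.2629 / 7 = 32.3233
Σ(R_m − R̄_m)² = 276.1686  ⇒  Var(R_m) = 276.1686 / 7 = 39.4527
β = Cov / Var(R_m) = 32.3233 / 39.4527 = 0.8193
E(R) = R_f + β × MRP = 1.5% + 0.8193 × 5.8% = 6.25%

6.25%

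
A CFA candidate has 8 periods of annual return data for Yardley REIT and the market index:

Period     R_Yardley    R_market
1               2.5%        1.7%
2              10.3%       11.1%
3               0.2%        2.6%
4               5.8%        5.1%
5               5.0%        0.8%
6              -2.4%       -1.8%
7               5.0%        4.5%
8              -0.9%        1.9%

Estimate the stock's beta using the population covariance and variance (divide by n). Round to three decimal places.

0.927

Mean R_i = (2.5 + 10.3 + 0.2 + 5.8 + 5.0 − 2.4 + 5.0 − 0.9) / 8 = 3.1875%
Mean R_m = (1.7 + 11.1 + 2.6 + 5.1 + 0.8 − 1.8 + 4.5 + 1.9) / 8 = 3.2375%
Σ(R_i − R̄_i)(R_m − R̄_m) = 95.2338  ⇒  Cov = 95.2338 / 8 = 11.9042
Σ(R_m − R̄_m)² = 102.7588  ⇒  Var(R_m) = 102.7588 / 8 = 12.8449
β = Cov / Var(R_m) = 11.9042 / 12.8449 = 0.9268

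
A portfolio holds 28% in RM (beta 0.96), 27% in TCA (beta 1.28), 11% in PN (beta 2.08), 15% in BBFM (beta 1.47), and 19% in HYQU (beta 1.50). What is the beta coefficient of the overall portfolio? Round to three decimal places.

β_P = Σ w_i β_i = 0.28×0.96 + 0.27×1.28 + 0.11×2.08 + 0.15×1.47 + 0.19×1.50 = 1.3487

1.349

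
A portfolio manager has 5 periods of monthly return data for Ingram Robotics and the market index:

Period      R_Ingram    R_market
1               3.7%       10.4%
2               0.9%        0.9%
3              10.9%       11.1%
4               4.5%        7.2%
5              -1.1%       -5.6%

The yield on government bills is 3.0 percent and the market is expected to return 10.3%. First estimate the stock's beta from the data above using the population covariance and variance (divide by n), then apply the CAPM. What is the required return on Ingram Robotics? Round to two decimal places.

6.94%

Mean R_i = (3.7 + 0.9 + 10.9 + 4.5 − 1.1) / 5 = 3.7800%
Mean R_m = (10.4 + 0.9 + 11.1 + 7.2 − 5.6) / 5 = 4.8000%
Σ(R_i − R̄_i)(R_m − R̄_m) = 108.1200  ⇒  Cov = 108.1200 / 5 = 21.6240
Σ(R_m − R̄_m)² = 200.1800  ⇒  Var(R_m) = 200.1800 / 5 = 40.0360
β = Cov / Var(R_m) = 21.6240 / 40.0360 = 0.5401
MRP = 10.3% − 3.0% = 7.30%
E(R) = R_f + β × MRP = 3.0% + 0.5401 × 7.3% = 6.94%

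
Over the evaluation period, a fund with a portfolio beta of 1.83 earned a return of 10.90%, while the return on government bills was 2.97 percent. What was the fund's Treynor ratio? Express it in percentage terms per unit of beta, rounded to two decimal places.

Treynor = (R_P − R_f) / β_P = (10.90% − 2.97%) / 1.8300 = 7.93% / 1.8300 = 4.33%

4.33%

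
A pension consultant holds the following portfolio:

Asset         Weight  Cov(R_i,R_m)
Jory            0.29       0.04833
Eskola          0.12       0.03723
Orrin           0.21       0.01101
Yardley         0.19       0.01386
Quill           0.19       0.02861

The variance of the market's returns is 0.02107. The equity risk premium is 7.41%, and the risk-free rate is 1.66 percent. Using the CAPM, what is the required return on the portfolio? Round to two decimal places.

β_Jory = 0.04833 / 0.02107 = 2.2938
β_Eskola = 0.03723 / 0.02107 = 1.7670
β_Orrin = 0.01101 / 0.02107 = 0.5225
β_Yardley = 0.01386 / 0.02107 = 0.6578
β_Quill = 0.02861 / 0.02107 = 1.3579
β_P = Σ w_i β_i = 0.29×2.2938 + 0.12×1.7670 + 0.21×0.5225 + 0.19×0.6578 + 0.19×1.3579 = 1.3700
E(R_P) = R_f + β_P × MRP = 1.66% + 1.3700 × 7.41% = 11.81%

11.81%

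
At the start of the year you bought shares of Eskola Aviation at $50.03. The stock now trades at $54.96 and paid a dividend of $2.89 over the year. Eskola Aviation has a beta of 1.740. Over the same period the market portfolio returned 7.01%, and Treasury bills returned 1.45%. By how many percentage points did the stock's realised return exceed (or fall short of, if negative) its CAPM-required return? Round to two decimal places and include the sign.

Realised HPR = (P1 + D1 − P0) / P0 = (54.96 + 2.89 − 50.03) / 50.03 = 7.82 / 50.03 = 15.6306%
MRP = 7.01% − 1.45% = 5.56%
CAPM required = R_f + β·MRP = 1.45% + 1.740 × 5.56% = 11.12440%
α = realised − required = 15.6306% − 11.12440% = +4.51%

+4.51%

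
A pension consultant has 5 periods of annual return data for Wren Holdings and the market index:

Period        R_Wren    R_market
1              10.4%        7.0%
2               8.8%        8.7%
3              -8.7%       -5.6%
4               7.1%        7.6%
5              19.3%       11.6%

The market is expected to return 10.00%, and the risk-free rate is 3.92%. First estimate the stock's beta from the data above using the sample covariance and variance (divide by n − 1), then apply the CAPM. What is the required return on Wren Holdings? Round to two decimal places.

Mean R_i = (10.4 + 8.8 − 8.7 + 7.1 + 19.3) / 5 = 7.3800%
Mean R_m = (7.0 + 8.7 − 5.6 + 7.6 + 11.6) / 5 = 5.8600%
Σ(R_i − R̄_i)(R_m − R̄_m) = 259.6860  ⇒  Cov = 259.6860 / 4 = 64.9215
Σ(R_m − R̄_m)² = 176.6720  ⇒  Var(R_m) = 176.6720 / 4 = 44.1680
β = Cov / Var(R_m) = 64.9215 / 44.1680 = 1.4699
MRP = 10.00% − 3.92% = 6.08%
E(R) = R_f + β × MRP = 3.92% + 1.4699 × 6.08% = 12.86%

12.86%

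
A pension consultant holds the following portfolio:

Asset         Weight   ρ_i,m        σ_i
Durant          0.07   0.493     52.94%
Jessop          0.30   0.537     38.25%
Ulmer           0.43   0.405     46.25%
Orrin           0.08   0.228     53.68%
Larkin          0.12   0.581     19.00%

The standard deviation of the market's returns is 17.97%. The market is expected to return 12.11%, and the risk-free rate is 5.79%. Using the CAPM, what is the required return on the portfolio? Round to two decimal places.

12.24%

β_Durant = 0.493 × 52.94% / 17.97% = 1.4524
β_Jessop = 0.537 × 38.25% / 17.97% = 1.1430
β_Ulmer = 0.405 × 46.25% / 17.97% = 1.0424
β_Orrin = 0.228 × 53.68% / 17.97% = 0.6811
β_Larkin = 0.581 × 19.00% / 17.97% = 0.6143
β_P = Σ w_i β_i = 0.07×1.4524 + 0.30×1.1430 + 0.43×1.0424 + 0.08×0.6811 + 0.12×0.6143 = 1.0210
MRP = 12.11% − 5.79% = 6.32%
E(R_P) = R_f + β_P × MRP = 5.79% + 1.0210 × 6.32% = 12.24%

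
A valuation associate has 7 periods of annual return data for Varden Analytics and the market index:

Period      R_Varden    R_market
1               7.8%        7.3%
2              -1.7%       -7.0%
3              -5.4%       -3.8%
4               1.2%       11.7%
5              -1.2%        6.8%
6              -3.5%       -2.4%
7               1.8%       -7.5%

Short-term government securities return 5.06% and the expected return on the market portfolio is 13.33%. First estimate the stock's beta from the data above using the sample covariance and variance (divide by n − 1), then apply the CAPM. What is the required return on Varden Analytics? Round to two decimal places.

7.16%

Mean R_i = (7.8 − 1.7 − 5.4 + 1.2 − 1.2 − 3.5 + 1.8) / 7 = -0.1429%
Mean R_m = (7.3 − 7.0 − 3.8 + 11.7 + 6.8 − 2.4 − 7.5) / 7 = 0.7286%
Σ(R_i − R̄_i)(R_m − R̄_m) = 90.8686  ⇒  Cov = 90.8686 / 6 = 15.1448
Σ(R_m − R̄_m)² = 358.1543  ⇒  Var(R_m) = 358.1543 / 6 = 59.6924
β = Cov / Var(R_m) = 15.1448 / 59.6924 = 0.2537
MRP = 13.33% − 5.06% = 8.27%
E(R) = R_f + β × MRP = 5.06% + 0.2537 × 8.27% = 7.16%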